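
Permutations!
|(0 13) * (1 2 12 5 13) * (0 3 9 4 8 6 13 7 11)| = 42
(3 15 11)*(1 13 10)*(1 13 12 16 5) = (1 12 16 5)(3 15 11)(10 13) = [0, 12, 2, 15, 4, 1, 6, 7, 8, 9, 13, 3, 16, 10, 14, 11, 5]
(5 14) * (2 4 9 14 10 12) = (2 4 9 14 5 10 12) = [0, 1, 4, 3, 9, 10, 6, 7, 8, 14, 12, 11, 2, 13, 5]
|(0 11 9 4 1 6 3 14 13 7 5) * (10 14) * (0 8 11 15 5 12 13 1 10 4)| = 6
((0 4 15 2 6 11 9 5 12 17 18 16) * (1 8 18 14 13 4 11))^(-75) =((0 11 9 5 12 17 14 13 4 15 2 6 1 8 18 16))^(-75) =(0 17 2 16 12 15 18 5 4 8 9 13 1 11 14 6)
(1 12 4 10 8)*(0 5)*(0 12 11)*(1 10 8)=(0 5 12 4 8 10 1 11)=[5, 11, 2, 3, 8, 12, 6, 7, 10, 9, 1, 0, 4]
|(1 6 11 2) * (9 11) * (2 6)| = 6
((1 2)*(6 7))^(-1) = (1 2)(6 7)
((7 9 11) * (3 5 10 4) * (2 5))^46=((2 5 10 4 3)(7 9 11))^46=(2 5 10 4 3)(7 9 11)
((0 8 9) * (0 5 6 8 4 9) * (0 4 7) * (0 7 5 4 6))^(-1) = (0 5)(4 9)(6 8)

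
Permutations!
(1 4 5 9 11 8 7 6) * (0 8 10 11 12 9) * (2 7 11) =(0 8 11 10 2 7 6 1 4 5)(9 12) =[8, 4, 7, 3, 5, 0, 1, 6, 11, 12, 2, 10, 9]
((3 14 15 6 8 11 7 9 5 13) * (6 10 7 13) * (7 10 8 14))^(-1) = (3 13 11 8 15 14 6 5 9 7)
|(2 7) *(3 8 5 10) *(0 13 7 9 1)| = 12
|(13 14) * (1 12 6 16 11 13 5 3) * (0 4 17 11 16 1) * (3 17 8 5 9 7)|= |(0 4 8 5 17 11 13 14 9 7 3)(1 12 6)|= 33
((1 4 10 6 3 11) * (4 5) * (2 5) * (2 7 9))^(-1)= (1 11 3 6 10 4 5 2 9 7)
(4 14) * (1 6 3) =(1 6 3)(4 14) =[0, 6, 2, 1, 14, 5, 3, 7, 8, 9, 10, 11, 12, 13, 4]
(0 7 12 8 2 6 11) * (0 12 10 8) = (0 7 10 8 2 6 11 12) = [7, 1, 6, 3, 4, 5, 11, 10, 2, 9, 8, 12, 0]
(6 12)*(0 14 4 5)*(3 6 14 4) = (0 4 5)(3 6 12 14) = [4, 1, 2, 6, 5, 0, 12, 7, 8, 9, 10, 11, 14, 13, 3]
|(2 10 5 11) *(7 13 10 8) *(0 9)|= 14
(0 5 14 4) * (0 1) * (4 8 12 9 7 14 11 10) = (0 5 11 10 4 1)(7 14 8 12 9) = [5, 0, 2, 3, 1, 11, 6, 14, 12, 7, 4, 10, 9, 13, 8]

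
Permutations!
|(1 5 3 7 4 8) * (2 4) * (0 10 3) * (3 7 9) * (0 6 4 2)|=|(0 10 7)(1 5 6 4 8)(3 9)|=30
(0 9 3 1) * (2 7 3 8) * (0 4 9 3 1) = [3, 4, 7, 0, 9, 5, 6, 1, 2, 8] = (0 3)(1 4 9 8 2 7)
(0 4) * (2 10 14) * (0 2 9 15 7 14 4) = (2 10 4)(7 14 9 15) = [0, 1, 10, 3, 2, 5, 6, 14, 8, 15, 4, 11, 12, 13, 9, 7]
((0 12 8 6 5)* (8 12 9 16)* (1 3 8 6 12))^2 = ((0 9 16 6 5)(1 3 8 12))^2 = (0 16 5 9 6)(1 8)(3 12)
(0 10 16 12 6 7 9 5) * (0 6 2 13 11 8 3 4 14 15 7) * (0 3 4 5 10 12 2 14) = (0 12 14 15 7 9 10 16 2 13 11 8 4)(3 5 6) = [12, 1, 13, 5, 0, 6, 3, 9, 4, 10, 16, 8, 14, 11, 15, 7, 2]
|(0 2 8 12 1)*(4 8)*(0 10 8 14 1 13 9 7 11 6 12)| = 42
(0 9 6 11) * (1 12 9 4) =[4, 12, 2, 3, 1, 5, 11, 7, 8, 6, 10, 0, 9] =(0 4 1 12 9 6 11)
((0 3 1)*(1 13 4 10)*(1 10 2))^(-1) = (0 1 2 4 13 3)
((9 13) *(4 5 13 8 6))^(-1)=((4 5 13 9 8 6))^(-1)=(4 6 8 9 13 5)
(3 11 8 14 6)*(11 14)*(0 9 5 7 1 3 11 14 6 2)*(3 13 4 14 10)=(0 9 5 7 1 13 4 14 2)(3 6 11 8 10)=[9, 13, 0, 6, 14, 7, 11, 1, 10, 5, 3, 8, 12, 4, 2]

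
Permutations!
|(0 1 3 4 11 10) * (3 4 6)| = 10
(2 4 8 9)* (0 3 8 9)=(0 3 8)(2 4 9)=[3, 1, 4, 8, 9, 5, 6, 7, 0, 2]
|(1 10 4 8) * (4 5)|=5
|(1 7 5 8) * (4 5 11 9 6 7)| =4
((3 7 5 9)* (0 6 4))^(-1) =((0 6 4)(3 7 5 9))^(-1) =(0 4 6)(3 9 5 7)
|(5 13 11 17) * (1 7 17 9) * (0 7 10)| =9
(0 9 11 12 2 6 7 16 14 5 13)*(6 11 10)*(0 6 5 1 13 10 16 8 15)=(0 9 16 14 1 13 6 7 8 15)(2 11 12)(5 10)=[9, 13, 11, 3, 4, 10, 7, 8, 15, 16, 5, 12, 2, 6, 1, 0, 14]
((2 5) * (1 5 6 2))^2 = ((1 5)(2 6))^2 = (6)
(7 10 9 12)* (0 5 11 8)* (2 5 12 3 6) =(0 12 7 10 9 3 6 2 5 11 8) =[12, 1, 5, 6, 4, 11, 2, 10, 0, 3, 9, 8, 7]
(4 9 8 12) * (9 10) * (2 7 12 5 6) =(2 7 12 4 10 9 8 5 6) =[0, 1, 7, 3, 10, 6, 2, 12, 5, 8, 9, 11, 4]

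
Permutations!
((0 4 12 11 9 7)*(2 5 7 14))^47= ((0 4 12 11 9 14 2 5 7))^47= (0 12 9 2 7 4 11 14 5)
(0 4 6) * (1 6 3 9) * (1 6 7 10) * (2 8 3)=(0 4 2 8 3 9 6)(1 7 10)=[4, 7, 8, 9, 2, 5, 0, 10, 3, 6, 1]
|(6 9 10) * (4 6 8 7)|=|(4 6 9 10 8 7)|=6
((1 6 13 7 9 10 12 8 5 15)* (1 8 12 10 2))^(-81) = ((1 6 13 7 9 2)(5 15 8))^(-81) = (15)(1 7)(2 13)(6 9)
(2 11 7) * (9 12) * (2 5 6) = (2 11 7 5 6)(9 12) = [0, 1, 11, 3, 4, 6, 2, 5, 8, 12, 10, 7, 9]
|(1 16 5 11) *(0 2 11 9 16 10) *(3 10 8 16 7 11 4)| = |(0 2 4 3 10)(1 8 16 5 9 7 11)| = 35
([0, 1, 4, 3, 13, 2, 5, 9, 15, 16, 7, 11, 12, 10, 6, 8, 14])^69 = [0, 1, 5, 3, 2, 6, 14, 10, 15, 7, 13, 11, 12, 4, 16, 8, 9]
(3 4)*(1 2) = (1 2)(3 4) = [0, 2, 1, 4, 3]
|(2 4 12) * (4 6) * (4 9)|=|(2 6 9 4 12)|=5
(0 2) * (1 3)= (0 2)(1 3)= [2, 3, 0, 1]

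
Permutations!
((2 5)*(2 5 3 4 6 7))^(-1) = ((2 3 4 6 7))^(-1) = (2 7 6 4 3)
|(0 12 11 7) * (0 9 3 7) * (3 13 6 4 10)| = 21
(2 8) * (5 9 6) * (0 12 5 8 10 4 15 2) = [12, 1, 10, 3, 15, 9, 8, 7, 0, 6, 4, 11, 5, 13, 14, 2] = (0 12 5 9 6 8)(2 10 4 15)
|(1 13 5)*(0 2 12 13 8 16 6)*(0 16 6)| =9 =|(0 2 12 13 5 1 8 6 16)|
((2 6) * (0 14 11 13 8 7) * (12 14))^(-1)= ((0 12 14 11 13 8 7)(2 6))^(-1)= (0 7 8 13 11 14 12)(2 6)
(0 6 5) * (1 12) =[6, 12, 2, 3, 4, 0, 5, 7, 8, 9, 10, 11, 1] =(0 6 5)(1 12)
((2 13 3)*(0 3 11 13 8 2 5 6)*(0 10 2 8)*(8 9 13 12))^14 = ((0 3 5 6 10 2)(8 9 13 11 12))^14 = (0 5 10)(2 3 6)(8 12 11 13 9)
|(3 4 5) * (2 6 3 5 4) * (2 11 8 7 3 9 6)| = |(3 11 8 7)(6 9)| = 4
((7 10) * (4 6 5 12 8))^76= ((4 6 5 12 8)(7 10))^76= (4 6 5 12 8)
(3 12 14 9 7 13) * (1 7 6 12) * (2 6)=(1 7 13 3)(2 6 12 14 9)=[0, 7, 6, 1, 4, 5, 12, 13, 8, 2, 10, 11, 14, 3, 9]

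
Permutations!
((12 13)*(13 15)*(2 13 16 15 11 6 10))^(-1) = ((2 13 12 11 6 10)(15 16))^(-1) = (2 10 6 11 12 13)(15 16)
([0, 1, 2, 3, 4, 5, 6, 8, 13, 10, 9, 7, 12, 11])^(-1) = (7 11 13 8)(9 10)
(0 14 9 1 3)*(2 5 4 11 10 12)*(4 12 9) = (0 14 4 11 10 9 1 3)(2 5 12) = [14, 3, 5, 0, 11, 12, 6, 7, 8, 1, 9, 10, 2, 13, 4]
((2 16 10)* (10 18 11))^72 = ((2 16 18 11 10))^72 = (2 18 10 16 11)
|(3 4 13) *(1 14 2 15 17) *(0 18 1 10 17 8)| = 42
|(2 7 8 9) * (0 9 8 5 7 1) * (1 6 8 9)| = |(0 1)(2 6 8 9)(5 7)| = 4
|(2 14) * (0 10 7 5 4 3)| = 6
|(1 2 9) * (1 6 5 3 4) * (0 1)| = |(0 1 2 9 6 5 3 4)| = 8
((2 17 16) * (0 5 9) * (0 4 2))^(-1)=((0 5 9 4 2 17 16))^(-1)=(0 16 17 2 4 9 5)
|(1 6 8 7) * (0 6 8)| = 6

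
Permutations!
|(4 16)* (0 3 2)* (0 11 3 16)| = 3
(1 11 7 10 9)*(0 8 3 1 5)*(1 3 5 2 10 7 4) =(0 8 5)(1 11 4)(2 10 9) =[8, 11, 10, 3, 1, 0, 6, 7, 5, 2, 9, 4]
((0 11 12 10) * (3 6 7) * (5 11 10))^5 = ((0 10)(3 6 7)(5 11 12))^5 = (0 10)(3 7 6)(5 12 11)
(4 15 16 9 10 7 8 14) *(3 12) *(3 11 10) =[0, 1, 2, 12, 15, 5, 6, 8, 14, 3, 7, 10, 11, 13, 4, 16, 9] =(3 12 11 10 7 8 14 4 15 16 9)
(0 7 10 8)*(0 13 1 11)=(0 7 10 8 13 1 11)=[7, 11, 2, 3, 4, 5, 6, 10, 13, 9, 8, 0, 12, 1]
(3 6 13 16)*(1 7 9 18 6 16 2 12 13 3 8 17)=(1 7 9 18 6 3 16 8 17)(2 12 13)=[0, 7, 12, 16, 4, 5, 3, 9, 17, 18, 10, 11, 13, 2, 14, 15, 8, 1, 6]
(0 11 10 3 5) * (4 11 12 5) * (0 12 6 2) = [6, 1, 0, 4, 11, 12, 2, 7, 8, 9, 3, 10, 5] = (0 6 2)(3 4 11 10)(5 12)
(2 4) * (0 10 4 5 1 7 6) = (0 10 4 2 5 1 7 6) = [10, 7, 5, 3, 2, 1, 0, 6, 8, 9, 4]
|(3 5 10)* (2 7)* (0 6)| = 6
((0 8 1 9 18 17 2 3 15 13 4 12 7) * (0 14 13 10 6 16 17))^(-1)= ((0 8 1 9 18)(2 3 15 10 6 16 17)(4 12 7 14 13))^(-1)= (0 18 9 1 8)(2 17 16 6 10 15 3)(4 13 14 7 12)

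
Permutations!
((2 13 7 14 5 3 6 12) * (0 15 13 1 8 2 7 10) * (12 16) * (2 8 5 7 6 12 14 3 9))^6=((0 15 13 10)(1 5 9 2)(3 12 6 16 14 7))^6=(16)(0 13)(1 9)(2 5)(10 15)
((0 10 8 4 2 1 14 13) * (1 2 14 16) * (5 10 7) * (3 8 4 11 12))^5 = (0 14 10 7 13 4 5)(1 16)(3 8 11 12)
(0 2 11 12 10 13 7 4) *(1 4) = (0 2 11 12 10 13 7 1 4) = [2, 4, 11, 3, 0, 5, 6, 1, 8, 9, 13, 12, 10, 7]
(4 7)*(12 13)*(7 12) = (4 12 13 7) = [0, 1, 2, 3, 12, 5, 6, 4, 8, 9, 10, 11, 13, 7]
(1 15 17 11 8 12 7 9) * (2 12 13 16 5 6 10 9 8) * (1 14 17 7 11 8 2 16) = (1 15 7 2 12 11 16 5 6 10 9 14 17 8 13) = [0, 15, 12, 3, 4, 6, 10, 2, 13, 14, 9, 16, 11, 1, 17, 7, 5, 8]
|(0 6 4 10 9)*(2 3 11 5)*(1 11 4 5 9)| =10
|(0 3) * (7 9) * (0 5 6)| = |(0 3 5 6)(7 9)| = 4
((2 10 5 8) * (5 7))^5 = (10)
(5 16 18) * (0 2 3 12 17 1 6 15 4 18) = (0 2 3 12 17 1 6 15 4 18 5 16) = [2, 6, 3, 12, 18, 16, 15, 7, 8, 9, 10, 11, 17, 13, 14, 4, 0, 1, 5]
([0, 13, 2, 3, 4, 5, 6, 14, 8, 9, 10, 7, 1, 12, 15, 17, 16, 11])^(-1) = (1 12 13)(7 11 17 15 14)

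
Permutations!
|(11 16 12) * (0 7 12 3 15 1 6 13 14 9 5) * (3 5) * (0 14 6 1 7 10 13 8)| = 45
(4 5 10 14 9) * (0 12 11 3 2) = [12, 1, 0, 2, 5, 10, 6, 7, 8, 4, 14, 3, 11, 13, 9] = (0 12 11 3 2)(4 5 10 14 9)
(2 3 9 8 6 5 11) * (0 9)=(0 9 8 6 5 11 2 3)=[9, 1, 3, 0, 4, 11, 5, 7, 6, 8, 10, 2]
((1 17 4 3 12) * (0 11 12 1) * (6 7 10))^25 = (0 11 12)(1 17 4 3)(6 7 10)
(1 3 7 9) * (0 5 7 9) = (0 5 7)(1 3 9) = [5, 3, 2, 9, 4, 7, 6, 0, 8, 1]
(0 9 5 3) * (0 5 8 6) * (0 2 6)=(0 9 8)(2 6)(3 5)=[9, 1, 6, 5, 4, 3, 2, 7, 0, 8]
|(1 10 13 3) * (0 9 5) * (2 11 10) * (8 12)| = |(0 9 5)(1 2 11 10 13 3)(8 12)| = 6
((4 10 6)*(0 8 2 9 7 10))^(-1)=(0 4 6 10 7 9 2 8)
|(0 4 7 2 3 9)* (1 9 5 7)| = |(0 4 1 9)(2 3 5 7)| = 4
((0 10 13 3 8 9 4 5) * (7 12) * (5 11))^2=(0 13 8 4 5 10 3 9 11)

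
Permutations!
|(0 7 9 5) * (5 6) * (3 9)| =|(0 7 3 9 6 5)| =6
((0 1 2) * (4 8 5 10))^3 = (4 10 5 8)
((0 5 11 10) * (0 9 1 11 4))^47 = (0 4 5)(1 9 10 11)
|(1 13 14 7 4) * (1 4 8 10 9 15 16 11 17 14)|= 18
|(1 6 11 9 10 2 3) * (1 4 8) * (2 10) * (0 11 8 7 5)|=24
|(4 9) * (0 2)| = |(0 2)(4 9)| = 2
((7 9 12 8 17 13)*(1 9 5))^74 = (1 12 17 7)(5 9 8 13)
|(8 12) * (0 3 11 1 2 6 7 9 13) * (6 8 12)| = 10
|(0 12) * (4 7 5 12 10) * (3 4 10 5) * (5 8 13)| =15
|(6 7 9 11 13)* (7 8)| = 6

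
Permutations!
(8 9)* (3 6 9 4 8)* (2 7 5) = (2 7 5)(3 6 9)(4 8) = [0, 1, 7, 6, 8, 2, 9, 5, 4, 3]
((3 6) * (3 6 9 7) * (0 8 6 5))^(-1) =((0 8 6 5)(3 9 7))^(-1) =(0 5 6 8)(3 7 9)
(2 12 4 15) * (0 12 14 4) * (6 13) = (0 12)(2 14 4 15)(6 13) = [12, 1, 14, 3, 15, 5, 13, 7, 8, 9, 10, 11, 0, 6, 4, 2]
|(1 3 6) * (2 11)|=|(1 3 6)(2 11)|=6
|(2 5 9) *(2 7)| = |(2 5 9 7)| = 4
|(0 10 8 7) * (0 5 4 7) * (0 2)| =|(0 10 8 2)(4 7 5)| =12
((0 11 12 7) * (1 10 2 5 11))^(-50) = ((0 1 10 2 5 11 12 7))^(-50) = (0 12 5 10)(1 7 11 2)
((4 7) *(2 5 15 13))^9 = (2 5 15 13)(4 7)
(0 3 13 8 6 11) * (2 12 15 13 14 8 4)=[3, 1, 12, 14, 2, 5, 11, 7, 6, 9, 10, 0, 15, 4, 8, 13]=(0 3 14 8 6 11)(2 12 15 13 4)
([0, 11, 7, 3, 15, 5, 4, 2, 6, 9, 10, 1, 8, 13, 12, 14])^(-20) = (4 8 14)(6 12 15)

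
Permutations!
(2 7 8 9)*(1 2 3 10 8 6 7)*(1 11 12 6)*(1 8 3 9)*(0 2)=[2, 0, 11, 10, 4, 5, 7, 8, 1, 9, 3, 12, 6]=(0 2 11 12 6 7 8 1)(3 10)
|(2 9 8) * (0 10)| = 6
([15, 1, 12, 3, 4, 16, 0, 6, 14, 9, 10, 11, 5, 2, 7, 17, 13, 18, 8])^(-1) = (0 6 7 14 8 18 17 15)(2 13 16 5 12)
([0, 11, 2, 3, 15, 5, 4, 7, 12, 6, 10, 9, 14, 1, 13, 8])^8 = [0, 14, 2, 3, 9, 5, 11, 7, 4, 1, 10, 13, 15, 12, 8, 6]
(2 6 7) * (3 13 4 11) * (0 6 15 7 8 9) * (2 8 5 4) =(0 6 5 4 11 3 13 2 15 7 8 9) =[6, 1, 15, 13, 11, 4, 5, 8, 9, 0, 10, 3, 12, 2, 14, 7]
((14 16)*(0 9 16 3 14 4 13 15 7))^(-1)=(0 7 15 13 4 16 9)(3 14)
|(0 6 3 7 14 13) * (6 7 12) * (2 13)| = |(0 7 14 2 13)(3 12 6)| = 15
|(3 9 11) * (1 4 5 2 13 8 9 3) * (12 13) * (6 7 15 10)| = |(1 4 5 2 12 13 8 9 11)(6 7 15 10)| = 36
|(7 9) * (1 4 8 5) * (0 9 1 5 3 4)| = 12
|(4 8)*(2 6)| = 2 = |(2 6)(4 8)|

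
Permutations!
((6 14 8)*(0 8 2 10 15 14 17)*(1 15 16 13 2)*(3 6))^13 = (0 6 8 17 3)(1 15 14)(2 10 16 13)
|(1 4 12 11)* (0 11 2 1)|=|(0 11)(1 4 12 2)|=4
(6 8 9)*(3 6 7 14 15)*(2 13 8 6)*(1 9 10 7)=(1 9)(2 13 8 10 7 14 15 3)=[0, 9, 13, 2, 4, 5, 6, 14, 10, 1, 7, 11, 12, 8, 15, 3]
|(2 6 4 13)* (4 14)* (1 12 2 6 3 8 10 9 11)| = |(1 12 2 3 8 10 9 11)(4 13 6 14)| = 8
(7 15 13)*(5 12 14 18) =(5 12 14 18)(7 15 13) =[0, 1, 2, 3, 4, 12, 6, 15, 8, 9, 10, 11, 14, 7, 18, 13, 16, 17, 5]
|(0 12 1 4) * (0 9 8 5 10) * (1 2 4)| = |(0 12 2 4 9 8 5 10)| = 8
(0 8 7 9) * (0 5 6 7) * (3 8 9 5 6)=(0 9 6 7 5 3 8)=[9, 1, 2, 8, 4, 3, 7, 5, 0, 6]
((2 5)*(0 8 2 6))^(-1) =(0 6 5 2 8)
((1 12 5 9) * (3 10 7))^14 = ((1 12 5 9)(3 10 7))^14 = (1 5)(3 7 10)(9 12)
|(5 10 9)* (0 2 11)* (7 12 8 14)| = 12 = |(0 2 11)(5 10 9)(7 12 8 14)|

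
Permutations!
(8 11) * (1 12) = (1 12)(8 11) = [0, 12, 2, 3, 4, 5, 6, 7, 11, 9, 10, 8, 1]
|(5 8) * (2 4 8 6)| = |(2 4 8 5 6)| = 5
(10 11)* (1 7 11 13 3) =(1 7 11 10 13 3) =[0, 7, 2, 1, 4, 5, 6, 11, 8, 9, 13, 10, 12, 3]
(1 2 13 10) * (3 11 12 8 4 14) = (1 2 13 10)(3 11 12 8 4 14) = [0, 2, 13, 11, 14, 5, 6, 7, 4, 9, 1, 12, 8, 10, 3]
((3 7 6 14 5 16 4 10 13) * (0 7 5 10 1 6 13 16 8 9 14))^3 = (0 3 9 16 6 13 8 10 1 7 5 14 4)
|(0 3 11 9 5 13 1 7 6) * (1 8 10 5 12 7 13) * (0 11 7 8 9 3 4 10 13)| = 20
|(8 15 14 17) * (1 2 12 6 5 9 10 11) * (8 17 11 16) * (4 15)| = 13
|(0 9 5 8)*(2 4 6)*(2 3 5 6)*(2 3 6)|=7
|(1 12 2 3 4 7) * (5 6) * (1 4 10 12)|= 4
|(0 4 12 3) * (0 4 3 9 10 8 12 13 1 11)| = |(0 3 4 13 1 11)(8 12 9 10)| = 12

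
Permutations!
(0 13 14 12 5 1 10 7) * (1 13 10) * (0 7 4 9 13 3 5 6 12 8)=(0 10 4 9 13 14 8)(3 5)(6 12)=[10, 1, 2, 5, 9, 3, 12, 7, 0, 13, 4, 11, 6, 14, 8]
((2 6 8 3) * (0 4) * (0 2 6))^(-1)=(0 2 4)(3 8 6)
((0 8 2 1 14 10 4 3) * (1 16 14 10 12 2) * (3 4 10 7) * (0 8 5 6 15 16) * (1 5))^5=(0 5 12 3 16 1 6 2 8 14 7 15)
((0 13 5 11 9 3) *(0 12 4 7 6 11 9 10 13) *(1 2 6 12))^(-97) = (1 6 10 5 3 2 11 13 9)(4 12 7)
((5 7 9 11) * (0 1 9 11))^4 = (0 1 9)(5 7 11)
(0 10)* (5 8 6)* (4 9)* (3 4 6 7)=[10, 1, 2, 4, 9, 8, 5, 3, 7, 6, 0]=(0 10)(3 4 9 6 5 8 7)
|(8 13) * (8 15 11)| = 4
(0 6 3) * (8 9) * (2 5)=(0 6 3)(2 5)(8 9)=[6, 1, 5, 0, 4, 2, 3, 7, 9, 8]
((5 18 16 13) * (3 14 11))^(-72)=(18)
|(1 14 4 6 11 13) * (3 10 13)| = |(1 14 4 6 11 3 10 13)| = 8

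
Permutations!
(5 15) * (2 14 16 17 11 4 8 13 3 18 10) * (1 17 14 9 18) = (1 17 11 4 8 13 3)(2 9 18 10)(5 15)(14 16) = [0, 17, 9, 1, 8, 15, 6, 7, 13, 18, 2, 4, 12, 3, 16, 5, 14, 11, 10]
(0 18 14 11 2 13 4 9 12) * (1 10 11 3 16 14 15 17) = (0 18 15 17 1 10 11 2 13 4 9 12)(3 16 14) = [18, 10, 13, 16, 9, 5, 6, 7, 8, 12, 11, 2, 0, 4, 3, 17, 14, 1, 15]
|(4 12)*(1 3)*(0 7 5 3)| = |(0 7 5 3 1)(4 12)| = 10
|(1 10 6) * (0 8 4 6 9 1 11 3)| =6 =|(0 8 4 6 11 3)(1 10 9)|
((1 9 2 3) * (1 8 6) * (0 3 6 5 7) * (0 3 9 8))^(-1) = ((0 9 2 6 1 8 5 7 3))^(-1) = (0 3 7 5 8 1 6 2 9)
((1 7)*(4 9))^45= (1 7)(4 9)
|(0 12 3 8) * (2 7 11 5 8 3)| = |(0 12 2 7 11 5 8)| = 7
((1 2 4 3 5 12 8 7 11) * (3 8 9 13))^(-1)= ((1 2 4 8 7 11)(3 5 12 9 13))^(-1)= (1 11 7 8 4 2)(3 13 9 12 5)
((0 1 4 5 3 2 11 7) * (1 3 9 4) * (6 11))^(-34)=(0 2 11)(3 6 7)(4 9 5)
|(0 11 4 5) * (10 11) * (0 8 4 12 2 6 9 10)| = |(2 6 9 10 11 12)(4 5 8)| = 6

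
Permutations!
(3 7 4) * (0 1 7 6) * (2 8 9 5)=[1, 7, 8, 6, 3, 2, 0, 4, 9, 5]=(0 1 7 4 3 6)(2 8 9 5)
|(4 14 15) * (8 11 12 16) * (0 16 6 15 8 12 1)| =10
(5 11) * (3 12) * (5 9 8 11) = (3 12)(8 11 9) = [0, 1, 2, 12, 4, 5, 6, 7, 11, 8, 10, 9, 3]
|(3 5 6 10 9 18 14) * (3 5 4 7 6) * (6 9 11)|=21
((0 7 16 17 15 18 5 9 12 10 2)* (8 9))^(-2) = (0 10 9 5 15 16)(2 12 8 18 17 7)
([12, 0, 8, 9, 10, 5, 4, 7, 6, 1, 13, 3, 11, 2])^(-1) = [1, 9, 13, 11, 6, 5, 8, 7, 2, 3, 4, 12, 0, 10]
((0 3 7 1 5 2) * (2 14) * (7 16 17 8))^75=((0 3 16 17 8 7 1 5 14 2))^75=(0 7)(1 3)(2 8)(5 16)(14 17)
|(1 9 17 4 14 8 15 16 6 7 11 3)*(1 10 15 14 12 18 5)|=|(1 9 17 4 12 18 5)(3 10 15 16 6 7 11)(8 14)|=14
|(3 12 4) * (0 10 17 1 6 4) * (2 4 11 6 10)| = |(0 2 4 3 12)(1 10 17)(6 11)| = 30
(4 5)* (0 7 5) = (0 7 5 4) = [7, 1, 2, 3, 0, 4, 6, 5]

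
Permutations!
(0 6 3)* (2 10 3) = (0 6 2 10 3) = [6, 1, 10, 0, 4, 5, 2, 7, 8, 9, 3]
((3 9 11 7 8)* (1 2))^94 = ((1 2)(3 9 11 7 8))^94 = (3 8 7 11 9)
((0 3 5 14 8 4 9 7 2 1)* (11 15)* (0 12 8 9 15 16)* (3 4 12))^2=(0 15 16 4 11)(1 5 9 2 3 14 7)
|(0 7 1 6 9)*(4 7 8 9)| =12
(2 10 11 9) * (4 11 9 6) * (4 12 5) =[0, 1, 10, 3, 11, 4, 12, 7, 8, 2, 9, 6, 5] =(2 10 9)(4 11 6 12 5)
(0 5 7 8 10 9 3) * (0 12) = (0 5 7 8 10 9 3 12) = [5, 1, 2, 12, 4, 7, 6, 8, 10, 3, 9, 11, 0]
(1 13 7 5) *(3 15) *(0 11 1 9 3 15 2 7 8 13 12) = (15)(0 11 1 12)(2 7 5 9 3)(8 13) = [11, 12, 7, 2, 4, 9, 6, 5, 13, 3, 10, 1, 0, 8, 14, 15]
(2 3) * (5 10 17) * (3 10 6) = (2 10 17 5 6 3) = [0, 1, 10, 2, 4, 6, 3, 7, 8, 9, 17, 11, 12, 13, 14, 15, 16, 5]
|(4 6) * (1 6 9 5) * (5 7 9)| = 4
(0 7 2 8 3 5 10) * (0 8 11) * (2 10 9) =(0 7 10 8 3 5 9 2 11) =[7, 1, 11, 5, 4, 9, 6, 10, 3, 2, 8, 0]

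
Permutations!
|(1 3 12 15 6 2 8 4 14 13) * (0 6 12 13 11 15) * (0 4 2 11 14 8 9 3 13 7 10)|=|(0 6 11 15 12 4 8 2 9 3 7 10)(1 13)|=12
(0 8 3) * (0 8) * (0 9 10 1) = [9, 0, 2, 8, 4, 5, 6, 7, 3, 10, 1] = (0 9 10 1)(3 8)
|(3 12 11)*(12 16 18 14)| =6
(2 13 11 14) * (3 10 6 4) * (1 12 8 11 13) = (1 12 8 11 14 2)(3 10 6 4) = [0, 12, 1, 10, 3, 5, 4, 7, 11, 9, 6, 14, 8, 13, 2]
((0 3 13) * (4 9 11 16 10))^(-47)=(0 3 13)(4 16 9 10 11)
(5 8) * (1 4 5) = (1 4 5 8) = [0, 4, 2, 3, 5, 8, 6, 7, 1]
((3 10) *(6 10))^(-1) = ((3 6 10))^(-1) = (3 10 6)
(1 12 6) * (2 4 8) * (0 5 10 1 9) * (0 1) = [5, 12, 4, 3, 8, 10, 9, 7, 2, 1, 0, 11, 6] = (0 5 10)(1 12 6 9)(2 4 8)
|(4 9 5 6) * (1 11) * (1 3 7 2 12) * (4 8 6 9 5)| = |(1 11 3 7 2 12)(4 5 9)(6 8)| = 6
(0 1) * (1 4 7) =(0 4 7 1) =[4, 0, 2, 3, 7, 5, 6, 1]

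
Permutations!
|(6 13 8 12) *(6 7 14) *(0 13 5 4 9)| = |(0 13 8 12 7 14 6 5 4 9)| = 10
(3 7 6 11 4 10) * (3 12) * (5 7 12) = [0, 1, 2, 12, 10, 7, 11, 6, 8, 9, 5, 4, 3] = (3 12)(4 10 5 7 6 11)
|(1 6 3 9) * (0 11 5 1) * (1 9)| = 12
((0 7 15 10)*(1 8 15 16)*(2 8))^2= ((0 7 16 1 2 8 15 10))^2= (0 16 2 15)(1 8 10 7)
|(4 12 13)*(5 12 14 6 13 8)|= 12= |(4 14 6 13)(5 12 8)|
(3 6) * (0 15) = (0 15)(3 6) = [15, 1, 2, 6, 4, 5, 3, 7, 8, 9, 10, 11, 12, 13, 14, 0]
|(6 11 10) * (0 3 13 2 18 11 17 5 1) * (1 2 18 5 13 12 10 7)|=|(0 3 12 10 6 17 13 18 11 7 1)(2 5)|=22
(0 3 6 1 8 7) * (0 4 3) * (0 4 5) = (0 4 3 6 1 8 7 5) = [4, 8, 2, 6, 3, 0, 1, 5, 7]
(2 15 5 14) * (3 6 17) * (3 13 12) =[0, 1, 15, 6, 4, 14, 17, 7, 8, 9, 10, 11, 3, 12, 2, 5, 16, 13] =(2 15 5 14)(3 6 17 13 12)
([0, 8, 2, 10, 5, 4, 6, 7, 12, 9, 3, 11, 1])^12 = (12)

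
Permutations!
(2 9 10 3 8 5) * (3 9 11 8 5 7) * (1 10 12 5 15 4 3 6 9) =[0, 10, 11, 15, 3, 2, 9, 6, 7, 12, 1, 8, 5, 13, 14, 4] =(1 10)(2 11 8 7 6 9 12 5)(3 15 4)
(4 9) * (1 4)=[0, 4, 2, 3, 9, 5, 6, 7, 8, 1]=(1 4 9)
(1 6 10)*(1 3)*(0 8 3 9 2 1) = [8, 6, 1, 0, 4, 5, 10, 7, 3, 2, 9] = (0 8 3)(1 6 10 9 2)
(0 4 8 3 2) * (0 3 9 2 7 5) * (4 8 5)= (0 8 9 2 3 7 4 5)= [8, 1, 3, 7, 5, 0, 6, 4, 9, 2]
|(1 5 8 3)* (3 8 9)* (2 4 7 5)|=|(1 2 4 7 5 9 3)|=7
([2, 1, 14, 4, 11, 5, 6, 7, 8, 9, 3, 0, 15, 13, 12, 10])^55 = (0 2 14 12 15 10 3 4 11)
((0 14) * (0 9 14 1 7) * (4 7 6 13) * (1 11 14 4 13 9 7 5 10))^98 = ((0 11 14 7)(1 6 9 4 5 10))^98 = (0 14)(1 9 5)(4 10 6)(7 11)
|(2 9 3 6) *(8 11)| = 4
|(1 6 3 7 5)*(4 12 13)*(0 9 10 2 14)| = 15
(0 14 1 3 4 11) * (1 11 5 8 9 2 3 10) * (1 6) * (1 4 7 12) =(0 14 11)(1 10 6 4 5 8 9 2 3 7 12) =[14, 10, 3, 7, 5, 8, 4, 12, 9, 2, 6, 0, 1, 13, 11]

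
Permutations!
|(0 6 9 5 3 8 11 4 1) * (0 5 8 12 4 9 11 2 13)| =35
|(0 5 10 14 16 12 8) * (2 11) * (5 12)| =12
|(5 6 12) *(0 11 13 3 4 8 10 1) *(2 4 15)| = 30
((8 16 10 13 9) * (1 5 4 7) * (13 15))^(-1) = ((1 5 4 7)(8 16 10 15 13 9))^(-1) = (1 7 4 5)(8 9 13 15 10 16)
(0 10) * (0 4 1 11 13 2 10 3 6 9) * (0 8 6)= (0 3)(1 11 13 2 10 4)(6 9 8)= [3, 11, 10, 0, 1, 5, 9, 7, 6, 8, 4, 13, 12, 2]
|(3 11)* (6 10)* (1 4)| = 2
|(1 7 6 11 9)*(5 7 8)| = 7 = |(1 8 5 7 6 11 9)|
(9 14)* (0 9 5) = [9, 1, 2, 3, 4, 0, 6, 7, 8, 14, 10, 11, 12, 13, 5] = (0 9 14 5)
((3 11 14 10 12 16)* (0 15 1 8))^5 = (0 15 1 8)(3 16 12 10 14 11)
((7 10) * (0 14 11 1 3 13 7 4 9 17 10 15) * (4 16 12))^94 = (0 7 3 11)(1 14 15 13)(4 16 17)(9 12 10)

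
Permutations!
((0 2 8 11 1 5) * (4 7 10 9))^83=(0 5 1 11 8 2)(4 9 10 7)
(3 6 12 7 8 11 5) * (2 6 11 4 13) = (2 6 12 7 8 4 13)(3 11 5) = [0, 1, 6, 11, 13, 3, 12, 8, 4, 9, 10, 5, 7, 2]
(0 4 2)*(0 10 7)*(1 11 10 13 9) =(0 4 2 13 9 1 11 10 7) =[4, 11, 13, 3, 2, 5, 6, 0, 8, 1, 7, 10, 12, 9]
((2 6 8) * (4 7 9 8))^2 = ((2 6 4 7 9 8))^2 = (2 4 9)(6 7 8)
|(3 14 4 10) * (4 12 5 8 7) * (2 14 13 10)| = 21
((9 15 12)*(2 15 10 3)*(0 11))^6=(15)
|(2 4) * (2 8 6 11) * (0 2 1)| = 7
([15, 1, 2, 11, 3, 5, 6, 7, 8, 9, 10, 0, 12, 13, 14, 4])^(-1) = (0 11 3 4 15)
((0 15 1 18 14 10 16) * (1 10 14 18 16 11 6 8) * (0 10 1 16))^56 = ((18)(0 15 1)(6 8 16 10 11))^56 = (18)(0 1 15)(6 8 16 10 11)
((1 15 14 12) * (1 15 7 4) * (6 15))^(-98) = (1 7 4)(6 14)(12 15)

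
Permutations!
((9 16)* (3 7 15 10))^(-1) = (3 10 15 7)(9 16)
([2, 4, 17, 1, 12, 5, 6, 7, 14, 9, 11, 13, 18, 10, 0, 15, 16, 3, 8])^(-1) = [14, 3, 0, 17, 1, 5, 6, 7, 18, 9, 13, 10, 4, 11, 8, 15, 16, 2, 12]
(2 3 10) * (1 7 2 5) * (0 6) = (0 6)(1 7 2 3 10 5) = [6, 7, 3, 10, 4, 1, 0, 2, 8, 9, 5]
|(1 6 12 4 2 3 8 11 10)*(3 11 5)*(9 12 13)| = 9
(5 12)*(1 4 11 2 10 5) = [0, 4, 10, 3, 11, 12, 6, 7, 8, 9, 5, 2, 1] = (1 4 11 2 10 5 12)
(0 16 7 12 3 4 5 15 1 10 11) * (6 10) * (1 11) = (0 16 7 12 3 4 5 15 11)(1 6 10) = [16, 6, 2, 4, 5, 15, 10, 12, 8, 9, 1, 0, 3, 13, 14, 11, 7]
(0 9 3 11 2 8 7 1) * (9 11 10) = (0 11 2 8 7 1)(3 10 9) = [11, 0, 8, 10, 4, 5, 6, 1, 7, 3, 9, 2]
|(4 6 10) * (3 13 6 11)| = 6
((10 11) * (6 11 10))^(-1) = ((6 11))^(-1) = (6 11)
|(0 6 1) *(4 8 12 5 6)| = 7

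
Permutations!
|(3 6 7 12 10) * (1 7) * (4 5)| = |(1 7 12 10 3 6)(4 5)| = 6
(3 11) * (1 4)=(1 4)(3 11)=[0, 4, 2, 11, 1, 5, 6, 7, 8, 9, 10, 3]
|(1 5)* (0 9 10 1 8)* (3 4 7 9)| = 9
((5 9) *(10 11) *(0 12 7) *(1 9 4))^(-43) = ((0 12 7)(1 9 5 4)(10 11))^(-43) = (0 7 12)(1 9 5 4)(10 11)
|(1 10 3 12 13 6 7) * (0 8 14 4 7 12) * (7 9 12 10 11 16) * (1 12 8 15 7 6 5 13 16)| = 8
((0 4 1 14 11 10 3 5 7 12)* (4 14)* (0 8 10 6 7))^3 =(0 6 8 5 11 12 3 14 7 10)(1 4) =((0 14 11 6 7 12 8 10 3 5)(1 4))^3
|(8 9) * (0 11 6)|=|(0 11 6)(8 9)|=6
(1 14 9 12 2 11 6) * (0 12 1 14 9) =(0 12 2 11 6 14)(1 9) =[12, 9, 11, 3, 4, 5, 14, 7, 8, 1, 10, 6, 2, 13, 0]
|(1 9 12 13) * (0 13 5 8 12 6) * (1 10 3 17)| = 24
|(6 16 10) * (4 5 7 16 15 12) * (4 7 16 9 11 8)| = 11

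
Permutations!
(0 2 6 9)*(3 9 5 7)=(0 2 6 5 7 3 9)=[2, 1, 6, 9, 4, 7, 5, 3, 8, 0]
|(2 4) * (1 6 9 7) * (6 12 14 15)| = 14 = |(1 12 14 15 6 9 7)(2 4)|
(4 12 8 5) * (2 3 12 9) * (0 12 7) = (0 12 8 5 4 9 2 3 7) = [12, 1, 3, 7, 9, 4, 6, 0, 5, 2, 10, 11, 8]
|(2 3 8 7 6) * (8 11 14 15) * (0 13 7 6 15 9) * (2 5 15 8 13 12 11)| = 30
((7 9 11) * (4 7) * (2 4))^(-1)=(2 11 9 7 4)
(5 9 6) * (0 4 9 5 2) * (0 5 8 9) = (0 4)(2 5 8 9 6) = [4, 1, 5, 3, 0, 8, 2, 7, 9, 6]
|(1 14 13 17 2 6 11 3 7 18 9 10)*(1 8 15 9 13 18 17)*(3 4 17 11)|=28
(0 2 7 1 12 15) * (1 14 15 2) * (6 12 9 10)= (0 1 9 10 6 12 2 7 14 15)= [1, 9, 7, 3, 4, 5, 12, 14, 8, 10, 6, 11, 2, 13, 15, 0]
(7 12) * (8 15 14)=(7 12)(8 15 14)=[0, 1, 2, 3, 4, 5, 6, 12, 15, 9, 10, 11, 7, 13, 8, 14]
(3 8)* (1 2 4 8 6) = [0, 2, 4, 6, 8, 5, 1, 7, 3] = (1 2 4 8 3 6)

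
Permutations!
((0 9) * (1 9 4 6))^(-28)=(0 6 9 4 1)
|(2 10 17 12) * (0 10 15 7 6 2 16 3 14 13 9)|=|(0 10 17 12 16 3 14 13 9)(2 15 7 6)|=36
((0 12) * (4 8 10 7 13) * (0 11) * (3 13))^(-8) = ((0 12 11)(3 13 4 8 10 7))^(-8) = (0 12 11)(3 10 4)(7 8 13)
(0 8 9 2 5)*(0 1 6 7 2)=(0 8 9)(1 6 7 2 5)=[8, 6, 5, 3, 4, 1, 7, 2, 9, 0]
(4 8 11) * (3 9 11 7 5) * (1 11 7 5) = [0, 11, 2, 9, 8, 3, 6, 1, 5, 7, 10, 4] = (1 11 4 8 5 3 9 7)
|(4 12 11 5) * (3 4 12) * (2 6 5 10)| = 6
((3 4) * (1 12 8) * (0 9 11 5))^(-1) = (0 5 11 9)(1 8 12)(3 4)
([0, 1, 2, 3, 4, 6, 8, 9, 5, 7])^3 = [0, 1, 2, 3, 4, 5, 6, 9, 8, 7]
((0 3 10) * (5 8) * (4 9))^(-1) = (0 10 3)(4 9)(5 8)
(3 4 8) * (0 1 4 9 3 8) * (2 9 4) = (0 1 2 9 3 4) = [1, 2, 9, 4, 0, 5, 6, 7, 8, 3]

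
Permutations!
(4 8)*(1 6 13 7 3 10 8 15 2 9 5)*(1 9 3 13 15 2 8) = (1 6 15 8 4 2 3 10)(5 9)(7 13) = [0, 6, 3, 10, 2, 9, 15, 13, 4, 5, 1, 11, 12, 7, 14, 8]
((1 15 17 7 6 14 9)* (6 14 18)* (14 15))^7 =((1 14 9)(6 18)(7 15 17))^7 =(1 14 9)(6 18)(7 15 17)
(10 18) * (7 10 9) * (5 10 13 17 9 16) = (5 10 18 16)(7 13 17 9) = [0, 1, 2, 3, 4, 10, 6, 13, 8, 7, 18, 11, 12, 17, 14, 15, 5, 9, 16]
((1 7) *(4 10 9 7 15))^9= ((1 15 4 10 9 7))^9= (1 10)(4 7)(9 15)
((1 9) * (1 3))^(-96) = (9)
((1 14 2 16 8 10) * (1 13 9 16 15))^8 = ((1 14 2 15)(8 10 13 9 16))^8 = (8 9 10 16 13)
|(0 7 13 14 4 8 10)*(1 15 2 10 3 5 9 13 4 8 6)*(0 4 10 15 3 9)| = 8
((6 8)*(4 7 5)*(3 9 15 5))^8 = ((3 9 15 5 4 7)(6 8))^8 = (3 15 4)(5 7 9)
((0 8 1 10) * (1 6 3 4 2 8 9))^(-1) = ((0 9 1 10)(2 8 6 3 4))^(-1) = (0 10 1 9)(2 4 3 6 8)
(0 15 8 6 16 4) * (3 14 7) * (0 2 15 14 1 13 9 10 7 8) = [14, 13, 15, 1, 2, 5, 16, 3, 6, 10, 7, 11, 12, 9, 8, 0, 4] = (0 14 8 6 16 4 2 15)(1 13 9 10 7 3)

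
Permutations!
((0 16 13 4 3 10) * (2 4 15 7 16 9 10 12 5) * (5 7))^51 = (2 13 12)(3 5 16)(4 15 7)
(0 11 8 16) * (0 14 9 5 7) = (0 11 8 16 14 9 5 7) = [11, 1, 2, 3, 4, 7, 6, 0, 16, 5, 10, 8, 12, 13, 9, 15, 14]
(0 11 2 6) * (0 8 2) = (0 11)(2 6 8) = [11, 1, 6, 3, 4, 5, 8, 7, 2, 9, 10, 0]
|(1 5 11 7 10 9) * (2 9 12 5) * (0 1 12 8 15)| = 11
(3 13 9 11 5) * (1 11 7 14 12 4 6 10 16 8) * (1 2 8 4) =(1 11 5 3 13 9 7 14 12)(2 8)(4 6 10 16) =[0, 11, 8, 13, 6, 3, 10, 14, 2, 7, 16, 5, 1, 9, 12, 15, 4]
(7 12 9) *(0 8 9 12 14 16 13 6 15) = (0 8 9 7 14 16 13 6 15) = [8, 1, 2, 3, 4, 5, 15, 14, 9, 7, 10, 11, 12, 6, 16, 0, 13]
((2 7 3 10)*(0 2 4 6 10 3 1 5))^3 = ((0 2 7 1 5)(4 6 10))^3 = (10)(0 1 2 5 7)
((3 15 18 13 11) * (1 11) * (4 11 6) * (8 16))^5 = ((1 6 4 11 3 15 18 13)(8 16))^5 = (1 15 4 13 3 6 18 11)(8 16)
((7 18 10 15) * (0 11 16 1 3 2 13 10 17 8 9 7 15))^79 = ((0 11 16 1 3 2 13 10)(7 18 17 8 9))^79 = (0 10 13 2 3 1 16 11)(7 9 8 17 18)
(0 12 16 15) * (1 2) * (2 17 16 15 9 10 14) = (0 12 15)(1 17 16 9 10 14 2) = [12, 17, 1, 3, 4, 5, 6, 7, 8, 10, 14, 11, 15, 13, 2, 0, 9, 16]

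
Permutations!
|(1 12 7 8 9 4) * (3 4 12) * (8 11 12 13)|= 3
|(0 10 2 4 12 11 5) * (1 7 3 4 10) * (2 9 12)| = |(0 1 7 3 4 2 10 9 12 11 5)| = 11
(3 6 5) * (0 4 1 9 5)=(0 4 1 9 5 3 6)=[4, 9, 2, 6, 1, 3, 0, 7, 8, 5]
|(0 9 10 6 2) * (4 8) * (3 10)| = |(0 9 3 10 6 2)(4 8)| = 6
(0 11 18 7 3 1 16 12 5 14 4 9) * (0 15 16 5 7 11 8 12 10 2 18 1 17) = (0 8 12 7 3 17)(1 5 14 4 9 15 16 10 2 18 11) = [8, 5, 18, 17, 9, 14, 6, 3, 12, 15, 2, 1, 7, 13, 4, 16, 10, 0, 11]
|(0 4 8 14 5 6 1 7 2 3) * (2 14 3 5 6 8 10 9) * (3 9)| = |(0 4 10 3)(1 7 14 6)(2 5 8 9)| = 4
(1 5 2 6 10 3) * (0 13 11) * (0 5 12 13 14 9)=(0 14 9)(1 12 13 11 5 2 6 10 3)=[14, 12, 6, 1, 4, 2, 10, 7, 8, 0, 3, 5, 13, 11, 9]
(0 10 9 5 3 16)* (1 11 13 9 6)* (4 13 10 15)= (0 15 4 13 9 5 3 16)(1 11 10 6)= [15, 11, 2, 16, 13, 3, 1, 7, 8, 5, 6, 10, 12, 9, 14, 4, 0]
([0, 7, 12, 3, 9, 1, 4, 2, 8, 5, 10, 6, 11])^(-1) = (1 5 9 4 6 11 12 2 7)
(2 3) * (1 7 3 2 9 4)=[0, 7, 2, 9, 1, 5, 6, 3, 8, 4]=(1 7 3 9 4)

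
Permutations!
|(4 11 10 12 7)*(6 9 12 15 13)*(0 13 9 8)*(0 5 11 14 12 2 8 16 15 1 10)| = 20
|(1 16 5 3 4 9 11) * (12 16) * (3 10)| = |(1 12 16 5 10 3 4 9 11)| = 9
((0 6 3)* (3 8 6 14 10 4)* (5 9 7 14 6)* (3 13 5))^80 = (4 9 10 5 14 13 7)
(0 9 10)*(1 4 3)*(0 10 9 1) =[1, 4, 2, 0, 3, 5, 6, 7, 8, 9, 10] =(10)(0 1 4 3)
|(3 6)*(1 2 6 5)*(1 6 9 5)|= |(1 2 9 5 6 3)|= 6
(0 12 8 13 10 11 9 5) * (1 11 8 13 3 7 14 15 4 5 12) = (0 1 11 9 12 13 10 8 3 7 14 15 4 5) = [1, 11, 2, 7, 5, 0, 6, 14, 3, 12, 8, 9, 13, 10, 15, 4]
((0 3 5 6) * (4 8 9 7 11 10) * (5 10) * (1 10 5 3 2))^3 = (0 10 9 3)(1 8 11 6)(2 4 7 5)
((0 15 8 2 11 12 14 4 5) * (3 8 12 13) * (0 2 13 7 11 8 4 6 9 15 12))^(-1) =((0 12 14 6 9 15)(2 8 13 3 4 5)(7 11))^(-1) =(0 15 9 6 14 12)(2 5 4 3 13 8)(7 11)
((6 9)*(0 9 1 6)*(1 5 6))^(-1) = ((0 9)(5 6))^(-1) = (0 9)(5 6)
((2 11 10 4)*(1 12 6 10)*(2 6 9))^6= ((1 12 9 2 11)(4 6 10))^6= (1 12 9 2 11)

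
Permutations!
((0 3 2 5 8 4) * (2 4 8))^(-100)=((8)(0 3 4)(2 5))^(-100)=(8)(0 4 3)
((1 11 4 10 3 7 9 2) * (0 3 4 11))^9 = (11)(0 9)(1 7)(2 3)(4 10)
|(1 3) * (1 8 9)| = 4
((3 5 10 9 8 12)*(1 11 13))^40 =(1 11 13)(3 8 10)(5 12 9)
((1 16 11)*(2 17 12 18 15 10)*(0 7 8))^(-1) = (0 8 7)(1 11 16)(2 10 15 18 12 17)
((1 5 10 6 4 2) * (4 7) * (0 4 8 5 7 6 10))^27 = (10)(0 5 8 7 1 2 4)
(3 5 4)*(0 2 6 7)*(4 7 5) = (0 2 6 5 7)(3 4) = [2, 1, 6, 4, 3, 7, 5, 0]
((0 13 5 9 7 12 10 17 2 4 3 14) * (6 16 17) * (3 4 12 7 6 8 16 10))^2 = ((0 13 5 9 6 10 8 16 17 2 12 3 14))^2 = (0 5 6 8 17 12 14 13 9 10 16 2 3)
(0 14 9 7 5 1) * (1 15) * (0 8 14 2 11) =(0 2 11)(1 8 14 9 7 5 15) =[2, 8, 11, 3, 4, 15, 6, 5, 14, 7, 10, 0, 12, 13, 9, 1]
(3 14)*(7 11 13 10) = (3 14)(7 11 13 10) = [0, 1, 2, 14, 4, 5, 6, 11, 8, 9, 7, 13, 12, 10, 3]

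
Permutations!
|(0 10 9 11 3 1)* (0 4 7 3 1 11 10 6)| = 10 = |(0 6)(1 4 7 3 11)(9 10)|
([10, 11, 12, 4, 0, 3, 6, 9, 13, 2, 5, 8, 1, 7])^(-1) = (0 4 3 5 10)(1 12 2 9 7 13 8 11)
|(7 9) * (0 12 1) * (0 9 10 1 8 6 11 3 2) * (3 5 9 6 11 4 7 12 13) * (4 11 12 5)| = 12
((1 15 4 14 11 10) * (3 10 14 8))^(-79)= ((1 15 4 8 3 10)(11 14))^(-79)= (1 10 3 8 4 15)(11 14)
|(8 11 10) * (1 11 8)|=|(1 11 10)|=3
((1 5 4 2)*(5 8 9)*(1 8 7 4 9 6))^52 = ((1 7 4 2 8 6)(5 9))^52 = (9)(1 8 4)(2 7 6)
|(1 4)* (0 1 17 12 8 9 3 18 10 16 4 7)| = |(0 1 7)(3 18 10 16 4 17 12 8 9)| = 9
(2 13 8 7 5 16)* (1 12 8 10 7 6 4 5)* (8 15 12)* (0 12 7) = (0 12 15 7 1 8 6 4 5 16 2 13 10) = [12, 8, 13, 3, 5, 16, 4, 1, 6, 9, 0, 11, 15, 10, 14, 7, 2]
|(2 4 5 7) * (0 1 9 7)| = 7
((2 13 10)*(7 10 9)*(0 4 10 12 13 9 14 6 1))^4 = (0 9 14 4 7 6 10 12 1 2 13)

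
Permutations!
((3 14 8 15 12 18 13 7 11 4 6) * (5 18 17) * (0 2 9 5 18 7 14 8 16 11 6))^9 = ((0 2 9 5 7 6 3 8 15 12 17 18 13 14 16 11 4))^9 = (0 12 2 17 9 18 5 13 7 14 6 16 3 11 8 4 15)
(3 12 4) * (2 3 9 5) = (2 3 12 4 9 5) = [0, 1, 3, 12, 9, 2, 6, 7, 8, 5, 10, 11, 4]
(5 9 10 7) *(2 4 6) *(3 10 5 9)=(2 4 6)(3 10 7 9 5)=[0, 1, 4, 10, 6, 3, 2, 9, 8, 5, 7]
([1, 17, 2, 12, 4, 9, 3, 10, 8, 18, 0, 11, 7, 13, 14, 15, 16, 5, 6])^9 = [7, 10, 2, 18, 4, 1, 9, 3, 8, 17, 12, 11, 6, 13, 14, 15, 16, 0, 5]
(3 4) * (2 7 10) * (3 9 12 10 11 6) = [0, 1, 7, 4, 9, 5, 3, 11, 8, 12, 2, 6, 10] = (2 7 11 6 3 4 9 12 10)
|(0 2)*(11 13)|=2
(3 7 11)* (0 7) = [7, 1, 2, 0, 4, 5, 6, 11, 8, 9, 10, 3] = (0 7 11 3)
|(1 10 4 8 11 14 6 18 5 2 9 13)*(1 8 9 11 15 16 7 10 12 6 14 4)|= |(1 12 6 18 5 2 11 4 9 13 8 15 16 7 10)|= 15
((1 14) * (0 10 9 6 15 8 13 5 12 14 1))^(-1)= (0 14 12 5 13 8 15 6 9 10)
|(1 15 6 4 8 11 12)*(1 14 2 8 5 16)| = 30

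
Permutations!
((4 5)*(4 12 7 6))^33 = (4 7 5 6 12)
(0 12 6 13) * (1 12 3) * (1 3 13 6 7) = [13, 12, 2, 3, 4, 5, 6, 1, 8, 9, 10, 11, 7, 0] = (0 13)(1 12 7)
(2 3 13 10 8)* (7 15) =[0, 1, 3, 13, 4, 5, 6, 15, 2, 9, 8, 11, 12, 10, 14, 7] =(2 3 13 10 8)(7 15)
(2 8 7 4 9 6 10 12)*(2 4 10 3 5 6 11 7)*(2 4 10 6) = (2 8 4 9 11 7 6 3 5)(10 12) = [0, 1, 8, 5, 9, 2, 3, 6, 4, 11, 12, 7, 10]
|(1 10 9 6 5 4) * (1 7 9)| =10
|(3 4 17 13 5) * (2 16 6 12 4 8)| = |(2 16 6 12 4 17 13 5 3 8)| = 10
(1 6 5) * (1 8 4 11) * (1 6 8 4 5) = (1 8 5 4 11 6) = [0, 8, 2, 3, 11, 4, 1, 7, 5, 9, 10, 6]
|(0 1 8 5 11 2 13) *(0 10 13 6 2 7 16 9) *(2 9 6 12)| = 18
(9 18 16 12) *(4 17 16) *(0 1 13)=(0 1 13)(4 17 16 12 9 18)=[1, 13, 2, 3, 17, 5, 6, 7, 8, 18, 10, 11, 9, 0, 14, 15, 12, 16, 4]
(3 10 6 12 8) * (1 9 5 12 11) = (1 9 5 12 8 3 10 6 11) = [0, 9, 2, 10, 4, 12, 11, 7, 3, 5, 6, 1, 8]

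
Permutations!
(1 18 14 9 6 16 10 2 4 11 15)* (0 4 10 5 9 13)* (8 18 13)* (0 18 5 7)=[4, 13, 10, 3, 11, 9, 16, 0, 5, 6, 2, 15, 12, 18, 8, 1, 7, 17, 14]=(0 4 11 15 1 13 18 14 8 5 9 6 16 7)(2 10)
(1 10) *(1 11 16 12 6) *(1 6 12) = (1 10 11 16) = [0, 10, 2, 3, 4, 5, 6, 7, 8, 9, 11, 16, 12, 13, 14, 15, 1]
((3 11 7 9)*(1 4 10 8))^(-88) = (11)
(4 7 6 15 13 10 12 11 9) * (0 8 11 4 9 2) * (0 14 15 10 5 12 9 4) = (0 8 11 2 14 15 13 5 12)(4 7 6 10 9) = [8, 1, 14, 3, 7, 12, 10, 6, 11, 4, 9, 2, 0, 5, 15, 13]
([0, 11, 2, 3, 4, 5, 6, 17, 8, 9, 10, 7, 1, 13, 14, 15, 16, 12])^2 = (1 7 12 11 17)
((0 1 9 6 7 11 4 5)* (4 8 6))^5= (6 7 11 8)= ((0 1 9 4 5)(6 7 11 8))^5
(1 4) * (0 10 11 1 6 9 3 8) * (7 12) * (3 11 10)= (0 3 8)(1 4 6 9 11)(7 12)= [3, 4, 2, 8, 6, 5, 9, 12, 0, 11, 10, 1, 7]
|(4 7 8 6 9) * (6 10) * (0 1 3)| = 6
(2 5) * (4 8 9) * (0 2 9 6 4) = (0 2 5 9)(4 8 6) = [2, 1, 5, 3, 8, 9, 4, 7, 6, 0]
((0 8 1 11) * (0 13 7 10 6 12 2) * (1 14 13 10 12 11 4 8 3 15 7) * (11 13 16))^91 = (0 3 15 7 12 2)(1 4 8 14 16 11 10 6 13)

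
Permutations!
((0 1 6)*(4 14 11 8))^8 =((0 1 6)(4 14 11 8))^8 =(14)(0 6 1)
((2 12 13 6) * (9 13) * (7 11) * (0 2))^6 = (13)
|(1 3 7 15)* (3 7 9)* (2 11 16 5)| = 12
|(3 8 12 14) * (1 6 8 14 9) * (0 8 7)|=|(0 8 12 9 1 6 7)(3 14)|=14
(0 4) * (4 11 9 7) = (0 11 9 7 4) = [11, 1, 2, 3, 0, 5, 6, 4, 8, 7, 10, 9]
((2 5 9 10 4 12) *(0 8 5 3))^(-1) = ((0 8 5 9 10 4 12 2 3))^(-1) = (0 3 2 12 4 10 9 5 8)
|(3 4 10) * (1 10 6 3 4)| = |(1 10 4 6 3)| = 5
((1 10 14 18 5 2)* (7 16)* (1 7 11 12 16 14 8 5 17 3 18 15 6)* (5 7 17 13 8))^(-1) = (1 6 15 14 7 8 13 18 3 17 2 5 10)(11 16 12)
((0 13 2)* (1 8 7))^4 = (0 13 2)(1 8 7)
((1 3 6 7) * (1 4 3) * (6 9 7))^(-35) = (3 9 7 4) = ((3 9 7 4))^(-35)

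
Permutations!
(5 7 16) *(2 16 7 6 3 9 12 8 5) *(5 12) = (2 16)(3 9 5 6)(8 12) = [0, 1, 16, 9, 4, 6, 3, 7, 12, 5, 10, 11, 8, 13, 14, 15, 2]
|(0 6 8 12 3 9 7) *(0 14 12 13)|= 20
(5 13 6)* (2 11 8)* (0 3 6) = (0 3 6 5 13)(2 11 8) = [3, 1, 11, 6, 4, 13, 5, 7, 2, 9, 10, 8, 12, 0]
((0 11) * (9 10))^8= (11)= ((0 11)(9 10))^8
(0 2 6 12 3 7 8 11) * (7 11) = (0 2 6 12 3 11)(7 8) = [2, 1, 6, 11, 4, 5, 12, 8, 7, 9, 10, 0, 3]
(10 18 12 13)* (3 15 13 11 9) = (3 15 13 10 18 12 11 9) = [0, 1, 2, 15, 4, 5, 6, 7, 8, 3, 18, 9, 11, 10, 14, 13, 16, 17, 12]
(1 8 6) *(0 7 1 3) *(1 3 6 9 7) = (0 1 8 9 7 3) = [1, 8, 2, 0, 4, 5, 6, 3, 9, 7]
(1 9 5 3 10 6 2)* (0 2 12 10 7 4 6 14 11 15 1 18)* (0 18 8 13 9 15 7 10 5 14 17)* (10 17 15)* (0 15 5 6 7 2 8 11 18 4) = (0 8 13 9 14 18 4 7)(1 10 5 3 17 15)(2 11)(6 12) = [8, 10, 11, 17, 7, 3, 12, 0, 13, 14, 5, 2, 6, 9, 18, 1, 16, 15, 4]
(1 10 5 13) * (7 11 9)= [0, 10, 2, 3, 4, 13, 6, 11, 8, 7, 5, 9, 12, 1]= (1 10 5 13)(7 11 9)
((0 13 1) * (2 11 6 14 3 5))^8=((0 13 1)(2 11 6 14 3 5))^8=(0 1 13)(2 6 3)(5 11 14)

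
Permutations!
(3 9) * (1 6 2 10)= (1 6 2 10)(3 9)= [0, 6, 10, 9, 4, 5, 2, 7, 8, 3, 1]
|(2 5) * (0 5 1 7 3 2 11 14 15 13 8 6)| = 8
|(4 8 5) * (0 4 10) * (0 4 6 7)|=12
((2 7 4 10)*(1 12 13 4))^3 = (1 4 7 13 2 12 10)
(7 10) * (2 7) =(2 7 10) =[0, 1, 7, 3, 4, 5, 6, 10, 8, 9, 2]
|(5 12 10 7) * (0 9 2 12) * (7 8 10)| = 6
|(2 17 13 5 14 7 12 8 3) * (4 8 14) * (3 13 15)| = |(2 17 15 3)(4 8 13 5)(7 12 14)| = 12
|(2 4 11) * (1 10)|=6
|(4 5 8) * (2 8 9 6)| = |(2 8 4 5 9 6)| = 6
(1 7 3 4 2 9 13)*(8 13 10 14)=(1 7 3 4 2 9 10 14 8 13)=[0, 7, 9, 4, 2, 5, 6, 3, 13, 10, 14, 11, 12, 1, 8]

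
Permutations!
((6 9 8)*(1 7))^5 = ((1 7)(6 9 8))^5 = (1 7)(6 8 9)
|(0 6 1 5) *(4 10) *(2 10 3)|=4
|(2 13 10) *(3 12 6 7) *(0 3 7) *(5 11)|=|(0 3 12 6)(2 13 10)(5 11)|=12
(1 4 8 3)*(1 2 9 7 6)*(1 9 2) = (1 4 8 3)(6 9 7) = [0, 4, 2, 1, 8, 5, 9, 6, 3, 7]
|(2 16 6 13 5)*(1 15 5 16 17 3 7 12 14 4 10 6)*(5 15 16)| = 22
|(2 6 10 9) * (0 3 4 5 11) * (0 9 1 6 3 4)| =21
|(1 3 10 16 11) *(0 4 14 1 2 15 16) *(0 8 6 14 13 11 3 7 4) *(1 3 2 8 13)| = |(1 7 4)(2 15 16)(3 10 13 11 8 6 14)| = 21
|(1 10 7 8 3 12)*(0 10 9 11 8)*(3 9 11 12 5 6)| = |(0 10 7)(1 11 8 9 12)(3 5 6)| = 15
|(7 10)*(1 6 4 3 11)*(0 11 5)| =14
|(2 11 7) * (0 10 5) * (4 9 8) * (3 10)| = |(0 3 10 5)(2 11 7)(4 9 8)| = 12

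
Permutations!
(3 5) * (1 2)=[0, 2, 1, 5, 4, 3]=(1 2)(3 5)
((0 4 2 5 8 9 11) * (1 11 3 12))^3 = (0 5 3 11 2 9 1 4 8 12)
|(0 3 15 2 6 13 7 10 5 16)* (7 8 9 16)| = |(0 3 15 2 6 13 8 9 16)(5 7 10)| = 9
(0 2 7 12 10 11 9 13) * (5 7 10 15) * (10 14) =(0 2 14 10 11 9 13)(5 7 12 15) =[2, 1, 14, 3, 4, 7, 6, 12, 8, 13, 11, 9, 15, 0, 10, 5]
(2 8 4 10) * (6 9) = (2 8 4 10)(6 9) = [0, 1, 8, 3, 10, 5, 9, 7, 4, 6, 2]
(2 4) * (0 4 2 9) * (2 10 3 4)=(0 2 10 3 4 9)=[2, 1, 10, 4, 9, 5, 6, 7, 8, 0, 3]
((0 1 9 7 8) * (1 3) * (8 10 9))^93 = ((0 3 1 8)(7 10 9))^93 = (10)(0 3 1 8)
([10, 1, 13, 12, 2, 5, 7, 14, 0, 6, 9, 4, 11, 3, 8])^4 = (0 7 10 14 9 8 6)(2 11 3)(4 12 13)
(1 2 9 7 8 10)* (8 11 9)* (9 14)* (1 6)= (1 2 8 10 6)(7 11 14 9)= [0, 2, 8, 3, 4, 5, 1, 11, 10, 7, 6, 14, 12, 13, 9]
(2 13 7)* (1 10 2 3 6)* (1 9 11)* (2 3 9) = (1 10 3 6 2 13 7 9 11) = [0, 10, 13, 6, 4, 5, 2, 9, 8, 11, 3, 1, 12, 7]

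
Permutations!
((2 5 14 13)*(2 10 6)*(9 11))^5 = (2 6 10 13 14 5)(9 11)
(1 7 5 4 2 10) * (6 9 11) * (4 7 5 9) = (1 5 7 9 11 6 4 2 10) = [0, 5, 10, 3, 2, 7, 4, 9, 8, 11, 1, 6]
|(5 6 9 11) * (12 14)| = 4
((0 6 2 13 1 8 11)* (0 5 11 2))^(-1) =((0 6)(1 8 2 13)(5 11))^(-1) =(0 6)(1 13 2 8)(5 11)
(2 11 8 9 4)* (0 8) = (0 8 9 4 2 11) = [8, 1, 11, 3, 2, 5, 6, 7, 9, 4, 10, 0]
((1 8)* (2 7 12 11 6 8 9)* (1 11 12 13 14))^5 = ((1 9 2 7 13 14)(6 8 11))^5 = (1 14 13 7 2 9)(6 11 8)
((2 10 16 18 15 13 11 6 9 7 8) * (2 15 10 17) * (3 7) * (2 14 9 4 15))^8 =((2 17 14 9 3 7 8)(4 15 13 11 6)(10 16 18))^8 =(2 17 14 9 3 7 8)(4 11 15 6 13)(10 18 16)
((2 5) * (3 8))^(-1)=(2 5)(3 8)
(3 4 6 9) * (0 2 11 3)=(0 2 11 3 4 6 9)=[2, 1, 11, 4, 6, 5, 9, 7, 8, 0, 10, 3]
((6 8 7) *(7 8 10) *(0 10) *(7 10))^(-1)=(10)(0 6 7)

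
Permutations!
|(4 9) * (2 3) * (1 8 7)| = |(1 8 7)(2 3)(4 9)| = 6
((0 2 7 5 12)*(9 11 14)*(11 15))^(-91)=(0 12 5 7 2)(9 15 11 14)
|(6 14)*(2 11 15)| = 6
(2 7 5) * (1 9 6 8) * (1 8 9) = (2 7 5)(6 9) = [0, 1, 7, 3, 4, 2, 9, 5, 8, 6]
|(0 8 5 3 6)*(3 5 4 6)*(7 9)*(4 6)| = 6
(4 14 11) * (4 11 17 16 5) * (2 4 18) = [0, 1, 4, 3, 14, 18, 6, 7, 8, 9, 10, 11, 12, 13, 17, 15, 5, 16, 2] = (2 4 14 17 16 5 18)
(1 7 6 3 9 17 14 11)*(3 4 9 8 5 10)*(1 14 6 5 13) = (1 7 5 10 3 8 13)(4 9 17 6)(11 14) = [0, 7, 2, 8, 9, 10, 4, 5, 13, 17, 3, 14, 12, 1, 11, 15, 16, 6]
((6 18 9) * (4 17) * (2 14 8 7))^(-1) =(2 7 8 14)(4 17)(6 9 18)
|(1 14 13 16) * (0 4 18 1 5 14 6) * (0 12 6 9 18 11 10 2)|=60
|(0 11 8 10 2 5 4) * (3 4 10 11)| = 6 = |(0 3 4)(2 5 10)(8 11)|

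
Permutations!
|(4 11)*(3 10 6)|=|(3 10 6)(4 11)|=6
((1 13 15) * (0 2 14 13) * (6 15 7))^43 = ((0 2 14 13 7 6 15 1))^43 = (0 13 15 2 7 1 14 6)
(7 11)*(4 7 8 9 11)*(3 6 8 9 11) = (3 6 8 11 9)(4 7) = [0, 1, 2, 6, 7, 5, 8, 4, 11, 3, 10, 9]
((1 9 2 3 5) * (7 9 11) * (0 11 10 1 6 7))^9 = ((0 11)(1 10)(2 3 5 6 7 9))^9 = (0 11)(1 10)(2 6)(3 7)(5 9)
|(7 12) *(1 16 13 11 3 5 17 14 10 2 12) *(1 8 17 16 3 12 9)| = 14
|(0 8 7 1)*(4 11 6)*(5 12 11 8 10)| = |(0 10 5 12 11 6 4 8 7 1)| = 10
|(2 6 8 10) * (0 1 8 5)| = |(0 1 8 10 2 6 5)| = 7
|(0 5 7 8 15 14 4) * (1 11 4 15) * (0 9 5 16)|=|(0 16)(1 11 4 9 5 7 8)(14 15)|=14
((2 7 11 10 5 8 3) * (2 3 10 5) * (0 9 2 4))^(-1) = ((0 9 2 7 11 5 8 10 4))^(-1) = (0 4 10 8 5 11 7 2 9)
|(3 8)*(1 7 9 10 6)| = |(1 7 9 10 6)(3 8)| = 10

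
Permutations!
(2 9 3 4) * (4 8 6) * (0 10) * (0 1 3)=[10, 3, 9, 8, 2, 5, 4, 7, 6, 0, 1]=(0 10 1 3 8 6 4 2 9)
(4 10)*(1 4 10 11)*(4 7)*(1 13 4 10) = (1 7 10)(4 11 13) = [0, 7, 2, 3, 11, 5, 6, 10, 8, 9, 1, 13, 12, 4]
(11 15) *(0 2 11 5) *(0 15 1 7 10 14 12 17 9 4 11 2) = [0, 7, 2, 3, 11, 15, 6, 10, 8, 4, 14, 1, 17, 13, 12, 5, 16, 9] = (1 7 10 14 12 17 9 4 11)(5 15)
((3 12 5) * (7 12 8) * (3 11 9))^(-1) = ((3 8 7 12 5 11 9))^(-1) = (3 9 11 5 12 7 8)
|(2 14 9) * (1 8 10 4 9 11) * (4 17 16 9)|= |(1 8 10 17 16 9 2 14 11)|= 9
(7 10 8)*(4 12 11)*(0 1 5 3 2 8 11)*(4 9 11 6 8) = (0 1 5 3 2 4 12)(6 8 7 10)(9 11) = [1, 5, 4, 2, 12, 3, 8, 10, 7, 11, 6, 9, 0]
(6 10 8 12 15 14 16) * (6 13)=(6 10 8 12 15 14 16 13)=[0, 1, 2, 3, 4, 5, 10, 7, 12, 9, 8, 11, 15, 6, 16, 14, 13]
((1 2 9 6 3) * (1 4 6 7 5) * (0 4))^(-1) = (0 3 6 4)(1 5 7 9 2)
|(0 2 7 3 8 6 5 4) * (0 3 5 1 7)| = 14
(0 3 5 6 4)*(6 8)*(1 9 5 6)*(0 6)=(0 3)(1 9 5 8)(4 6)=[3, 9, 2, 0, 6, 8, 4, 7, 1, 5]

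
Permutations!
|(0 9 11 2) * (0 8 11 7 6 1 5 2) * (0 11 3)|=9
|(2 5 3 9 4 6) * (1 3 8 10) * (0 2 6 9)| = |(0 2 5 8 10 1 3)(4 9)| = 14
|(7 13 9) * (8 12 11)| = |(7 13 9)(8 12 11)| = 3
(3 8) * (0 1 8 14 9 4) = (0 1 8 3 14 9 4) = [1, 8, 2, 14, 0, 5, 6, 7, 3, 4, 10, 11, 12, 13, 9]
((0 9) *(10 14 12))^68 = (10 12 14)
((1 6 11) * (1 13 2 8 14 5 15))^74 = ((1 6 11 13 2 8 14 5 15))^74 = (1 11 2 14 15 6 13 8 5)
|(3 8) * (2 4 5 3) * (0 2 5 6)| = 12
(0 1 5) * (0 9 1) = (1 5 9) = [0, 5, 2, 3, 4, 9, 6, 7, 8, 1]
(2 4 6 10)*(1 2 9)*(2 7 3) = (1 7 3 2 4 6 10 9) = [0, 7, 4, 2, 6, 5, 10, 3, 8, 1, 9]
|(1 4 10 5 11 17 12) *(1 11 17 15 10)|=6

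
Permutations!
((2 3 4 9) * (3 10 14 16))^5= (2 4 16 10 9 3 14)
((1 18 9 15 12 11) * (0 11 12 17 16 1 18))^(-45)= ((0 11 18 9 15 17 16 1))^(-45)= (0 9 16 11 15 1 18 17)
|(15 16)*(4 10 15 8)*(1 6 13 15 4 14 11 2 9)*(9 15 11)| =10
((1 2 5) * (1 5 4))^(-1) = (5)(1 4 2)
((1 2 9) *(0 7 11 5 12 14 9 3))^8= (0 2 9 12 11)(1 14 5 7 3)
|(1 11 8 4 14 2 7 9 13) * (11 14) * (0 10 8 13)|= 11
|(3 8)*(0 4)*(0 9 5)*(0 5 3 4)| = 4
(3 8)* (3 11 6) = (3 8 11 6) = [0, 1, 2, 8, 4, 5, 3, 7, 11, 9, 10, 6]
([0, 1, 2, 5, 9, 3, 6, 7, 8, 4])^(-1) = (3 5)(4 9)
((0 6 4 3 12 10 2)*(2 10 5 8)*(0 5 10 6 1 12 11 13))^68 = ((0 1 12 10 6 4 3 11 13)(2 5 8))^68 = (0 4 1 3 12 11 10 13 6)(2 8 5)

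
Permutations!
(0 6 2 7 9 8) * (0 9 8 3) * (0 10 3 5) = [6, 1, 7, 10, 4, 0, 2, 8, 9, 5, 3] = (0 6 2 7 8 9 5)(3 10)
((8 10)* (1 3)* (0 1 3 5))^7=(0 1 5)(8 10)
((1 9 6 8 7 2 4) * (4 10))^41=((1 9 6 8 7 2 10 4))^41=(1 9 6 8 7 2 10 4)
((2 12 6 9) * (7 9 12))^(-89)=((2 7 9)(6 12))^(-89)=(2 7 9)(6 12)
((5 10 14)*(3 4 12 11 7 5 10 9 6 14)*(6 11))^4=((3 4 12 6 14 10)(5 9 11 7))^4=(3 14 12)(4 10 6)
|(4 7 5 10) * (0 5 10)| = 6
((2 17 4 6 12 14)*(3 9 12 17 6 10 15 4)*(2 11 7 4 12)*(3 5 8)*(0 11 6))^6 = ((0 11 7 4 10 15 12 14 6 17 5 8 3 9 2))^6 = (0 12 3 4 17)(2 15 8 7 6)(5 11 14 9 10)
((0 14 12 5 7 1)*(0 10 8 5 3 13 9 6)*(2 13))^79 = ((0 14 12 3 2 13 9 6)(1 10 8 5 7))^79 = (0 6 9 13 2 3 12 14)(1 7 5 8 10)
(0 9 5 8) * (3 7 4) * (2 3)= (0 9 5 8)(2 3 7 4)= [9, 1, 3, 7, 2, 8, 6, 4, 0, 5]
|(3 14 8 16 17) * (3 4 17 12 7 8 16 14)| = 10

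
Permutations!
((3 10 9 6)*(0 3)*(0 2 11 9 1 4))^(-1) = (0 4 1 10 3)(2 6 9 11)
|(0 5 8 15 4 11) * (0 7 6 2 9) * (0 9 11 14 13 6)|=|(0 5 8 15 4 14 13 6 2 11 7)|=11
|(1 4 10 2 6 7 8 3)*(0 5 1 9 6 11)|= |(0 5 1 4 10 2 11)(3 9 6 7 8)|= 35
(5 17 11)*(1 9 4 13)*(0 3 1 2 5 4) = (0 3 1 9)(2 5 17 11 4 13) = [3, 9, 5, 1, 13, 17, 6, 7, 8, 0, 10, 4, 12, 2, 14, 15, 16, 11]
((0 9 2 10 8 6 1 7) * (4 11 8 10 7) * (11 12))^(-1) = ((0 9 2 7)(1 4 12 11 8 6))^(-1) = (0 7 2 9)(1 6 8 11 12 4)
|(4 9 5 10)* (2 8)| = |(2 8)(4 9 5 10)| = 4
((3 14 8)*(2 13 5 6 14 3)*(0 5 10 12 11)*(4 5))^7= (0 13 6 11 2 5 12 8 4 10 14)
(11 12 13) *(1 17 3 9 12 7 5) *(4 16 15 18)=[0, 17, 2, 9, 16, 1, 6, 5, 8, 12, 10, 7, 13, 11, 14, 18, 15, 3, 4]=(1 17 3 9 12 13 11 7 5)(4 16 15 18)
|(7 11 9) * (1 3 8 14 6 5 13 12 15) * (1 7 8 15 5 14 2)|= |(1 3 15 7 11 9 8 2)(5 13 12)(6 14)|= 24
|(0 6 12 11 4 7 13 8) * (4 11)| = |(0 6 12 4 7 13 8)| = 7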